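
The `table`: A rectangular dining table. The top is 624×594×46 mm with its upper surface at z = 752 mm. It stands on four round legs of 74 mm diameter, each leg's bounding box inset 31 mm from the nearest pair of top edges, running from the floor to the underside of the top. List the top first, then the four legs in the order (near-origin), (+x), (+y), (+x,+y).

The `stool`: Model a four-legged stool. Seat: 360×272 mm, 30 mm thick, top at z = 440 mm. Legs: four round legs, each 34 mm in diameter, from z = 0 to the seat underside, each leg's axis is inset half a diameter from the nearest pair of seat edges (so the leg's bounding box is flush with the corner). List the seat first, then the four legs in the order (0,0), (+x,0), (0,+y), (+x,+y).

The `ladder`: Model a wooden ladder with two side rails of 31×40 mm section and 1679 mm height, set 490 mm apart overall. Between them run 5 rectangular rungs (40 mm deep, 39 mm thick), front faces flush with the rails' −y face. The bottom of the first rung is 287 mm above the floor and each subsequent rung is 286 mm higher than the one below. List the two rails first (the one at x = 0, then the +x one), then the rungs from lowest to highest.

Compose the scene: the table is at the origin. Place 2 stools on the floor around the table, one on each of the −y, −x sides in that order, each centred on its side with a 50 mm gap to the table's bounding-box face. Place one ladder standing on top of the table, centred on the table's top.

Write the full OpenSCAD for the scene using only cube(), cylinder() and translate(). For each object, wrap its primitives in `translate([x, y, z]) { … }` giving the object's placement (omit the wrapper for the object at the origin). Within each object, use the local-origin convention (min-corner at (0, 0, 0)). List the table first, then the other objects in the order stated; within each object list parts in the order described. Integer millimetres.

translate([0, 0, 706]) cube([624, 594, 46]);
translate([68, 68, 0]) cylinder(h = 706, r = 37);
translate([556, 68, 0]) cylinder(h = 706, r = 37);
translate([68, 526, 0]) cylinder(h = 706, r = 37);
translate([556, 526, 0]) cylinder(h = 706, r = 37);
translate([132, -322, 0]) {
  translate([0, 0, 410]) cube([360, 272, 30]);
  translate([17, 17, 0]) cylinder(h = 410, r = 17);
  translate([343, 17, 0]) cylinder(h = 410, r = 17);
  translate([17, 255, 0]) cylinder(h = 410, r = 17);
  translate([343, 255, 0]) cylinder(h = 410, r = 17);
}
translate([-410, 161, 0]) {
  translate([0, 0, 410]) cube([360, 272, 30]);
  translate([17, 17, 0]) cylinder(h = 410, r = 17);
  translate([343, 17, 0]) cylinder(h = 410, r = 17);
  translate([17, 255, 0]) cylinder(h = 410, r = 17);
  translate([343, 255, 0]) cylinder(h = 410, r = 17);
}
translate([67, 277, 752]) {
  cube([31, 40, 1679]);
  translate([459, 0, 0]) cube([31, 40, 1679]);
  translate([31, 0, 287]) cube([428, 40, 39]);
  translate([31, 0, 573]) cube([428, 40, 39]);
  translate([31, 0, 859]) cube([428, 40, 39]);
  translate([31, 0, 1145]) cube([428, 40, 39]);
  translate([31, 0, 1431]) cube([428, 40, 39]);
}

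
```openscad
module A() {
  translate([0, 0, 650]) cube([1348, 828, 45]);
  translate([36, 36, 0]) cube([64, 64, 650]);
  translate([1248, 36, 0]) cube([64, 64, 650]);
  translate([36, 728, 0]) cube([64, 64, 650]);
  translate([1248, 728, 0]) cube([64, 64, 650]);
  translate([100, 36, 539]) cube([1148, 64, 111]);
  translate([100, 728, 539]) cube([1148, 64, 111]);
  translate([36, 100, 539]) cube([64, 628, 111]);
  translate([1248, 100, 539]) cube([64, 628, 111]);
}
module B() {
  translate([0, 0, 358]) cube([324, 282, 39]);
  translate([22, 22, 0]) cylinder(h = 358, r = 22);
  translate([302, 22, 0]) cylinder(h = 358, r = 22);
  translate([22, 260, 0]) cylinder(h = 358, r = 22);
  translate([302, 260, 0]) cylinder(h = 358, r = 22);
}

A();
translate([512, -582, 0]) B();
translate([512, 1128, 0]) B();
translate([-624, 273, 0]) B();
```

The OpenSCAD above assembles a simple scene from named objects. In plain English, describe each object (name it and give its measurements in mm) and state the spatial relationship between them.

A is a table with a 1348×828 mm rectangular top, 45 mm thick, top surface at z = 695 mm, supported by four 64×64 mm square legs, each inset 36 mm from the nearest pair of top edges, running from the floor. Four apron rails, 64 mm thick and 111 mm tall, run between adjacent legs with their top edges flush with the underside of the top and their outer faces flush with the legs' outer faces.

B is a four-legged stool. The seat is 324×282 mm, 39 mm thick, top at z = 397 mm. It stands on four round legs, each 44 mm in diameter, from z = 0 to the seat underside, each leg's axis is inset half a diameter from the nearest pair of seat edges (so the leg's bounding box is flush with the corner).

Three stools sit around the table at the −y, +y, −x sides.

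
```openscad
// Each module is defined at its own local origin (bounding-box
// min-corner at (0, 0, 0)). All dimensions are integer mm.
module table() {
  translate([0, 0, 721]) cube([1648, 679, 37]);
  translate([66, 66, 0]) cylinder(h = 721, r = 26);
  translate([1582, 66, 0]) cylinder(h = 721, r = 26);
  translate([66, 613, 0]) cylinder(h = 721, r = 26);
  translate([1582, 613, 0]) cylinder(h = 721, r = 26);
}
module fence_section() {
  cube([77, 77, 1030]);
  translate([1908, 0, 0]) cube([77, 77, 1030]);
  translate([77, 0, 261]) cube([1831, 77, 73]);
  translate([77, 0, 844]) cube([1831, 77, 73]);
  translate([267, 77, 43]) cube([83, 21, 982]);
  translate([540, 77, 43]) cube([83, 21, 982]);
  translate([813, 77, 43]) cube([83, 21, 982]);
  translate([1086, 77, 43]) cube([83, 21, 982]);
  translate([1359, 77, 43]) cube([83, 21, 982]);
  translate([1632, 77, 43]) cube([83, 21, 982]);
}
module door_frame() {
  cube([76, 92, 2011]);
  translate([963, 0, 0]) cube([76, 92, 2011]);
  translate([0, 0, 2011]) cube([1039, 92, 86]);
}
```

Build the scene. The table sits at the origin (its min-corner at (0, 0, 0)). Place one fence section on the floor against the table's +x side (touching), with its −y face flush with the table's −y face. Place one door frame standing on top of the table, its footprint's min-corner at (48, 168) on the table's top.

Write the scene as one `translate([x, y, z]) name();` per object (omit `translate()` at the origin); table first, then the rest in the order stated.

table();
translate([1648, 0, 0]) fence_section();
translate([48, 168, 758]) door_frame();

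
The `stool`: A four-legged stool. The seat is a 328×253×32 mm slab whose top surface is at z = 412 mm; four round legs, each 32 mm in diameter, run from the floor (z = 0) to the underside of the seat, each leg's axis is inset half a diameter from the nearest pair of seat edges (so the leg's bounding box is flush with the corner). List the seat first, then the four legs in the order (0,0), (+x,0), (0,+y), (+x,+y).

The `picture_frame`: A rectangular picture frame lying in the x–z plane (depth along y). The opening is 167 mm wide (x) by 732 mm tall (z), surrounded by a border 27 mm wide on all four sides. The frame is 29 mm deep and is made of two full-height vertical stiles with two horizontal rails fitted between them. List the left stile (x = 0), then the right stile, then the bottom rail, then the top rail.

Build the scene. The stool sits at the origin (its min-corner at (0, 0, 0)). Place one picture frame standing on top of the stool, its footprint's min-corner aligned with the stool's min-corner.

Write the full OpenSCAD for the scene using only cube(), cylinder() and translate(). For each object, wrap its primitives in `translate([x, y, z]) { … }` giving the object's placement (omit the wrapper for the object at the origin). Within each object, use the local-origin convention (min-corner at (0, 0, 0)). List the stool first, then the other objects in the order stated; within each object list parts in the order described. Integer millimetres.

translate([0, 0, 380]) cube([328, 253, 32]);
translate([16, 16, 0]) cylinder(h = 380, r = 16);
translate([312, 16, 0]) cylinder(h = 380, r = 16);
translate([16, 237, 0]) cylinder(h = 380, r = 16);
translate([312, 237, 0]) cylinder(h = 380, r = 16);
translate([0, 0, 412]) {
  cube([27, 29, 786]);
  translate([194, 0, 0]) cube([27, 29, 786]);
  translate([27, 0, 0]) cube([167, 29, 27]);
  translate([27, 0, 759]) cube([167, 29, 27]);
}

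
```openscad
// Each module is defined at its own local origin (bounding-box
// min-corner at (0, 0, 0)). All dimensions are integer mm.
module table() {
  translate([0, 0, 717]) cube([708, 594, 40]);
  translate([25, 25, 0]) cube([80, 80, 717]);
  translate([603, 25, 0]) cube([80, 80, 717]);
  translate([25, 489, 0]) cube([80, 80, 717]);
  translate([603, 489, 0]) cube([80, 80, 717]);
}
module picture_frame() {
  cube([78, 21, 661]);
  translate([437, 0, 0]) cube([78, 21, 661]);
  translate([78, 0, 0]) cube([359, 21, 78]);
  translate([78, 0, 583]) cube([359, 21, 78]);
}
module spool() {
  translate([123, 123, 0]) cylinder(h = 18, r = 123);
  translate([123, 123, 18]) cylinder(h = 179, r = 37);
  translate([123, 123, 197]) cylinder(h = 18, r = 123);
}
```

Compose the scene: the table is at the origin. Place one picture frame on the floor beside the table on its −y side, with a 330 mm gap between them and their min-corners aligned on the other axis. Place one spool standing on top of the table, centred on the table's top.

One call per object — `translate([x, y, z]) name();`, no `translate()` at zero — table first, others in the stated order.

table();
translate([0, -351, 0]) picture_frame();
translate([231, 174, 757]) spool();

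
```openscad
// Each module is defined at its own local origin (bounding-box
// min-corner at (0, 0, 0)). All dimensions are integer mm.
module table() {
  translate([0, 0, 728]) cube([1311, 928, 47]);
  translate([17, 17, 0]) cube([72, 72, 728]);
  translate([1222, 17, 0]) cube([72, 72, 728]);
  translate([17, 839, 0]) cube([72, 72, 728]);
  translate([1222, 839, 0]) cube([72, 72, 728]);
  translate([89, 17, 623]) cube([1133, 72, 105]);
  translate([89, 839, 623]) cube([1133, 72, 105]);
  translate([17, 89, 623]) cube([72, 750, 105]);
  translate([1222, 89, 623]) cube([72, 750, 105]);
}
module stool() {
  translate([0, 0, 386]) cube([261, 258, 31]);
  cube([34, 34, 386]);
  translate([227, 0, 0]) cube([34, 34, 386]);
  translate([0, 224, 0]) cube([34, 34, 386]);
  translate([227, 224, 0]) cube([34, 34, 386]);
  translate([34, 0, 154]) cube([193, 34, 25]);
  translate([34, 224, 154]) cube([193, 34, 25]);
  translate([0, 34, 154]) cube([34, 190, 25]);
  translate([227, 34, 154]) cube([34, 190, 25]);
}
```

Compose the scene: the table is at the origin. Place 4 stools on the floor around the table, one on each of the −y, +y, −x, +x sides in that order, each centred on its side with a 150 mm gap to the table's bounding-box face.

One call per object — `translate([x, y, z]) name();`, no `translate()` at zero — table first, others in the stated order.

table();
translate([525, -408, 0]) stool();
translate([525, 1078, 0]) stool();
translate([-411, 335, 0]) stool();
translate([1461, 335, 0]) stool();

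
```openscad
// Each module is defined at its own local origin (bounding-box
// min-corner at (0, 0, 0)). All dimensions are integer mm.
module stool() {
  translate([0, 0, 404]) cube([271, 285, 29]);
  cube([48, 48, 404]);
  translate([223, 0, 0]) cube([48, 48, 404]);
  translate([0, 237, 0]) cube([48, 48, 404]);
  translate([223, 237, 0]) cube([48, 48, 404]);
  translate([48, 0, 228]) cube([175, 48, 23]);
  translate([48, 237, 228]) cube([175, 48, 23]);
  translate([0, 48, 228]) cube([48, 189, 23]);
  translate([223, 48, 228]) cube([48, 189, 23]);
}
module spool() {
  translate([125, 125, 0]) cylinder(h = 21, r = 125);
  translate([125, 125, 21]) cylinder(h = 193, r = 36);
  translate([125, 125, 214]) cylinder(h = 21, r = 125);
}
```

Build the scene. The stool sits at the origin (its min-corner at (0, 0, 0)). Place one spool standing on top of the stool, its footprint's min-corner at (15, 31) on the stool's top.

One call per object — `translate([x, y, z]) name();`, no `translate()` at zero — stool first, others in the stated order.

stool();
translate([15, 31, 433]) spool();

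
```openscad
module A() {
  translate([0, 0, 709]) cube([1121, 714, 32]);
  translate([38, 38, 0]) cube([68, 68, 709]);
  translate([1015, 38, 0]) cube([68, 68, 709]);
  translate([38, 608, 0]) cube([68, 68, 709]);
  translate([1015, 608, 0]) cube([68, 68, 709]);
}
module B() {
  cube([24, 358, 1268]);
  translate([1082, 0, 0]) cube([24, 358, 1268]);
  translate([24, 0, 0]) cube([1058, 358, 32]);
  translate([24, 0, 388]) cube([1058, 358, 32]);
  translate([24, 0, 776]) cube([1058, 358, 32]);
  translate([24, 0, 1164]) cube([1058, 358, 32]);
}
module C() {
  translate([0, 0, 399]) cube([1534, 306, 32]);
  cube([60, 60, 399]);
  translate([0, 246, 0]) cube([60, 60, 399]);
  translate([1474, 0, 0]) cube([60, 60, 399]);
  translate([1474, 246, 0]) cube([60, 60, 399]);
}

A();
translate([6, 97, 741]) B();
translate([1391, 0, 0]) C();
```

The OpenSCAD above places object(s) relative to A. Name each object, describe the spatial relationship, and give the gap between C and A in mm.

A is a table. B is a bookshelf. C is a bench. The bookshelf is on top of the table. The bench is on the floor beside the table on its +x side. The gap between the bench and the table is 270 mm.

The bench's nearest face is 270 mm from the table's +x face.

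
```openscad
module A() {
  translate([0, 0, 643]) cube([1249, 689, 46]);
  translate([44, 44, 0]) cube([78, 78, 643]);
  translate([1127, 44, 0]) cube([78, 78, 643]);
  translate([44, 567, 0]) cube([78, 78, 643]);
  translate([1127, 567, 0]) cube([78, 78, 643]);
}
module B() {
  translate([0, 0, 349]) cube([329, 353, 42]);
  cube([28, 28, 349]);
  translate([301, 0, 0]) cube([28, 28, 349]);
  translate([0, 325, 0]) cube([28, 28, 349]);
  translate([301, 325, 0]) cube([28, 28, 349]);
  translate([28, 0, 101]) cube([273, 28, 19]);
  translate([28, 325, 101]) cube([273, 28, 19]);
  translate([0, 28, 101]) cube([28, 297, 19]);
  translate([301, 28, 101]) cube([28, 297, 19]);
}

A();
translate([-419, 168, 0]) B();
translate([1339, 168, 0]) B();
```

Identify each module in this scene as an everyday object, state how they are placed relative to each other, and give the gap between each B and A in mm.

Each stool's nearest face is 90 mm from the table's bounding box.

A is a table. B is a stool. Two stools sit around the table at the −x, +x sides. The gap between each stool and the table is 90 mm.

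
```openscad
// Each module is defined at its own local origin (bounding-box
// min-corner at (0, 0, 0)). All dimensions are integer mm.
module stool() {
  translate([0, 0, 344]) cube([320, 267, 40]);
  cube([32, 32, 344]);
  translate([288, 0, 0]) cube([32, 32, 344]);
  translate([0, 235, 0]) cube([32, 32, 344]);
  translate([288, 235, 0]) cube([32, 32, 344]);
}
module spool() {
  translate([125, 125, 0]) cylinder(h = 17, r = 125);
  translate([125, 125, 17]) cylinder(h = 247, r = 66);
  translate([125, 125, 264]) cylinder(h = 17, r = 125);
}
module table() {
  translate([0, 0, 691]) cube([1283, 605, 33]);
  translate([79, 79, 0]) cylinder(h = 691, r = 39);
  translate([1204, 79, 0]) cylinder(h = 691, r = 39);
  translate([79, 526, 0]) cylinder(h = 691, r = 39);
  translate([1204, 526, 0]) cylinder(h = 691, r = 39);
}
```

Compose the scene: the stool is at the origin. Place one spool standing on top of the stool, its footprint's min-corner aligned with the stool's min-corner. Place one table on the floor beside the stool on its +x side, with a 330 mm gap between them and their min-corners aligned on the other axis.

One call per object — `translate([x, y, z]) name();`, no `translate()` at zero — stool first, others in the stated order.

stool();
translate([0, 0, 384]) spool();
translate([650, 0, 0]) table();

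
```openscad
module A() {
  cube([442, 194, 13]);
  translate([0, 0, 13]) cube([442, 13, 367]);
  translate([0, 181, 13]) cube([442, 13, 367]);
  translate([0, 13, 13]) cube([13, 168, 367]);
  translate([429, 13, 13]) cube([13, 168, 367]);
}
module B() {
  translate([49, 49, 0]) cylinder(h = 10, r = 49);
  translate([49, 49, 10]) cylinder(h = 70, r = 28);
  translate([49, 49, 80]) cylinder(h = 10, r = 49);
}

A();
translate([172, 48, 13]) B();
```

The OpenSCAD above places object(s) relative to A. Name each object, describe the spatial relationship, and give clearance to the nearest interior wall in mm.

A is an open box. B is a spool. The spool sits inside the open box, centred. The clearance to the nearest interior wall is 35 mm.

Clearances: x = 159, y = 35; minimum 35 mm.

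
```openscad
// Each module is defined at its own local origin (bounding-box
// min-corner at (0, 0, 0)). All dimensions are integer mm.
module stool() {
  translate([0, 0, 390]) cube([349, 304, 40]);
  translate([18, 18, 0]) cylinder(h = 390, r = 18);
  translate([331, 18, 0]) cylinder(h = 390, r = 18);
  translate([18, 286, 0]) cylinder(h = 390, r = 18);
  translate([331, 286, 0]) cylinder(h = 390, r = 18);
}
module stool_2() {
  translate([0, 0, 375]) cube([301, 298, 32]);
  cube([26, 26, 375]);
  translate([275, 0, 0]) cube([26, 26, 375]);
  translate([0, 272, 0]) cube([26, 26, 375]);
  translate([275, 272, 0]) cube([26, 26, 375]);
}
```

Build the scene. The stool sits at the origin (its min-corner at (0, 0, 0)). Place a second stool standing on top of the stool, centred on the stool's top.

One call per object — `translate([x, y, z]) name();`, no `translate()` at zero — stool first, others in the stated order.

stool();
translate([24, 3, 430]) stool_2();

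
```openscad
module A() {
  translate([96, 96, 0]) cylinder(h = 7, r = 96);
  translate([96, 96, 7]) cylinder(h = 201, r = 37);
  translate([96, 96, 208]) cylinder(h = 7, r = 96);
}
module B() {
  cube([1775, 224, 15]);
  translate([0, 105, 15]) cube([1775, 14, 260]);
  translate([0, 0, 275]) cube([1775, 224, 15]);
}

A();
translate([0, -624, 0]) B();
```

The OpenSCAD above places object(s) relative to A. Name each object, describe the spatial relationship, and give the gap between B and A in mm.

The I-beam's nearest face is 400 mm from the spool's −y face.

A is a spool. B is an I-beam. The I-beam is on the floor beside the spool on its −y side. The gap between the I-beam and the spool is 400 mm.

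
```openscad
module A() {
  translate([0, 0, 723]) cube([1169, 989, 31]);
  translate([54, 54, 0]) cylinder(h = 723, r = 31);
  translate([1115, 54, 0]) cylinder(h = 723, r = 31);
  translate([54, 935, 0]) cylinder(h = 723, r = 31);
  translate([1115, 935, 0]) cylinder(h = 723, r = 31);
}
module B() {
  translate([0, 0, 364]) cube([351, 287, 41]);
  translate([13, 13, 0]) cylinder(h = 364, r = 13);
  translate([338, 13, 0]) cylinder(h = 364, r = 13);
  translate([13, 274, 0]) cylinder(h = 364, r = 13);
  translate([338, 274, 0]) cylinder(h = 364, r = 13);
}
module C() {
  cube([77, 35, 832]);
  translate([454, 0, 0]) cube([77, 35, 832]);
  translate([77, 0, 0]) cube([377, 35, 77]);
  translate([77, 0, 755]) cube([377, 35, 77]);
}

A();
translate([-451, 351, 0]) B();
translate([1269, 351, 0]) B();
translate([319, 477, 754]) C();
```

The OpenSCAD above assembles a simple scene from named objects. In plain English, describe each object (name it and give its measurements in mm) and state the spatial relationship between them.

A is a rectangular dining table. The top is 1169×989×31 mm with its upper surface at z = 754 mm. It stands on four round legs of 62 mm diameter, each leg's bounding box inset 23 mm from the nearest pair of top edges, running from the floor to the underside of the top.

B is a four-legged stool. The seat is 351×287 mm, 41 mm thick, top at z = 405 mm. It stands on four round legs, each 26 mm in diameter, from z = 0 to the seat underside, each leg's axis is inset half a diameter from the nearest pair of seat edges (so the leg's bounding box is flush with the corner).

C is a picture frame with a 377×678 mm rectangular opening (x by z) and a uniform 77 mm border on every side. Frame depth is 35 mm along y. It is built from two vertical stiles running the full outside height and two horizontal rails spanning the gap between the stiles.

Two stools sit around the table at the −x, +x sides. The picture frame is on top of the table, centred.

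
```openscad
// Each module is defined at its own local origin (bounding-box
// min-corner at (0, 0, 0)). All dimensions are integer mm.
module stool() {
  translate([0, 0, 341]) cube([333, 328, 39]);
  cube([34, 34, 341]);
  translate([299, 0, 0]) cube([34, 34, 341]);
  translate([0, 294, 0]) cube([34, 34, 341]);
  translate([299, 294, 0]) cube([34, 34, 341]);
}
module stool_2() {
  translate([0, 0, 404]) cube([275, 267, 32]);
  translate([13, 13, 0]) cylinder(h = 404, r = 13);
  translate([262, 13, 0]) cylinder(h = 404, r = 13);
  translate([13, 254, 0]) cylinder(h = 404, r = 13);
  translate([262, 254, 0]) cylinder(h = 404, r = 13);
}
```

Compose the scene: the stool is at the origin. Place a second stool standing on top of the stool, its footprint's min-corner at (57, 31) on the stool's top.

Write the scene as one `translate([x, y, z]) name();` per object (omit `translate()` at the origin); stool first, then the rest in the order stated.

stool();
translate([57, 31, 380]) stool_2();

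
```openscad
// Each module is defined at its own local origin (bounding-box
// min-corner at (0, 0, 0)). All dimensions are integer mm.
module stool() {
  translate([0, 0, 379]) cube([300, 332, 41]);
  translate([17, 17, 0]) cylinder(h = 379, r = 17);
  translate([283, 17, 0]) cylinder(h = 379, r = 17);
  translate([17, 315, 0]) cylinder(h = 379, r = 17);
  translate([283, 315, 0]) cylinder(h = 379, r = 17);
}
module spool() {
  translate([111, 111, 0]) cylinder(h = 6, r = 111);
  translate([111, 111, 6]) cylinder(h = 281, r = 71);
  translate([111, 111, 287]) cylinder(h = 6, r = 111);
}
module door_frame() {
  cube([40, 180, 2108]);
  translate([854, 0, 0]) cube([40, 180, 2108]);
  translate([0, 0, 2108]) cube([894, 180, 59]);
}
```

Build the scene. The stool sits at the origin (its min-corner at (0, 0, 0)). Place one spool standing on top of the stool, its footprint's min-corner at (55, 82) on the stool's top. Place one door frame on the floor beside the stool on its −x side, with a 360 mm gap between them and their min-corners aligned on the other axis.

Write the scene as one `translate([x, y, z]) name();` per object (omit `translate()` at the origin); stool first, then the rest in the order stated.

stool();
translate([55, 82, 420]) spool();
translate([-1254, 0, 0]) door_frame();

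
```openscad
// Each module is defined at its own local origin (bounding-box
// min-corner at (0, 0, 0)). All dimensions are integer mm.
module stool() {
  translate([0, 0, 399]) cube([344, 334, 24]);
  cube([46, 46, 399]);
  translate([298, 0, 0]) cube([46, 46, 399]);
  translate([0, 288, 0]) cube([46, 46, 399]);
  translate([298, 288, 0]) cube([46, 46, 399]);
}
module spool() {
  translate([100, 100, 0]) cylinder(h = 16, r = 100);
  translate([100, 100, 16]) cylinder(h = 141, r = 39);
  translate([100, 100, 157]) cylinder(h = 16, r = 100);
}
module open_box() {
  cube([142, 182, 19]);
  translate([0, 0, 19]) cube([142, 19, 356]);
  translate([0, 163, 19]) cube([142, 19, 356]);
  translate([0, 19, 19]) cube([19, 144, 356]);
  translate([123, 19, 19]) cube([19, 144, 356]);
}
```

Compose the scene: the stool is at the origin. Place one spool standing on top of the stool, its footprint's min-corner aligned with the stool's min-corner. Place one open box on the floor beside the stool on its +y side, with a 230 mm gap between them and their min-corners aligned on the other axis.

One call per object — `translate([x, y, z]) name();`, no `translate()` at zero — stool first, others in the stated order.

stool();
translate([0, 0, 423]) spool();
translate([0, 564, 0]) open_box();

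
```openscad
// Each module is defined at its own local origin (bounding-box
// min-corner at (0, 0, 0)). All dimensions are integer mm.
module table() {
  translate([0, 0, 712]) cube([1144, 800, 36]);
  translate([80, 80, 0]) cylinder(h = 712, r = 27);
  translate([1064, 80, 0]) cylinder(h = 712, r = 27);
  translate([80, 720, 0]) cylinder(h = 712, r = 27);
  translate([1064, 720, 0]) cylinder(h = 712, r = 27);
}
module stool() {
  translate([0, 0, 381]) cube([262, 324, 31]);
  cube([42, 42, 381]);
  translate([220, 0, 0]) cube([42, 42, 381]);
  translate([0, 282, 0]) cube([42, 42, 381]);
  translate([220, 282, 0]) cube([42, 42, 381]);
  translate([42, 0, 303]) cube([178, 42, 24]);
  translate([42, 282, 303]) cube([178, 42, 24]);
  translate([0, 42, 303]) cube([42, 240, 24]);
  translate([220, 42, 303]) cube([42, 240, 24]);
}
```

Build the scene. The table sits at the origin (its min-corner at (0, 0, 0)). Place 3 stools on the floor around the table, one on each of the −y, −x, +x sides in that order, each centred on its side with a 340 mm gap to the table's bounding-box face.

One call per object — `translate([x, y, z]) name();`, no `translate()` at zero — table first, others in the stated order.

table();
translate([441, -664, 0]) stool();
translate([-602, 238, 0]) stool();
translate([1484, 238, 0]) stool();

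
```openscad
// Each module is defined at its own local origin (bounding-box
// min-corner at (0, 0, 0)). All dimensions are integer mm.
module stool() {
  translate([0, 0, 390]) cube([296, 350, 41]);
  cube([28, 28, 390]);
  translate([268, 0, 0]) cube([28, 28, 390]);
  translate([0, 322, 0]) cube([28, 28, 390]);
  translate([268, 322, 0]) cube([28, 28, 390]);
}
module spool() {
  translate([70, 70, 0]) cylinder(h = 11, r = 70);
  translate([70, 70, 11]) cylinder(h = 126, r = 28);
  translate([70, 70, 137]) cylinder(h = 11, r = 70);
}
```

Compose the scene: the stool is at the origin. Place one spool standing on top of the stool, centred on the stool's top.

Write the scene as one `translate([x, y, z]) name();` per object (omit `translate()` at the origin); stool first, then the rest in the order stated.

stool();
translate([78, 105, 431]) spool();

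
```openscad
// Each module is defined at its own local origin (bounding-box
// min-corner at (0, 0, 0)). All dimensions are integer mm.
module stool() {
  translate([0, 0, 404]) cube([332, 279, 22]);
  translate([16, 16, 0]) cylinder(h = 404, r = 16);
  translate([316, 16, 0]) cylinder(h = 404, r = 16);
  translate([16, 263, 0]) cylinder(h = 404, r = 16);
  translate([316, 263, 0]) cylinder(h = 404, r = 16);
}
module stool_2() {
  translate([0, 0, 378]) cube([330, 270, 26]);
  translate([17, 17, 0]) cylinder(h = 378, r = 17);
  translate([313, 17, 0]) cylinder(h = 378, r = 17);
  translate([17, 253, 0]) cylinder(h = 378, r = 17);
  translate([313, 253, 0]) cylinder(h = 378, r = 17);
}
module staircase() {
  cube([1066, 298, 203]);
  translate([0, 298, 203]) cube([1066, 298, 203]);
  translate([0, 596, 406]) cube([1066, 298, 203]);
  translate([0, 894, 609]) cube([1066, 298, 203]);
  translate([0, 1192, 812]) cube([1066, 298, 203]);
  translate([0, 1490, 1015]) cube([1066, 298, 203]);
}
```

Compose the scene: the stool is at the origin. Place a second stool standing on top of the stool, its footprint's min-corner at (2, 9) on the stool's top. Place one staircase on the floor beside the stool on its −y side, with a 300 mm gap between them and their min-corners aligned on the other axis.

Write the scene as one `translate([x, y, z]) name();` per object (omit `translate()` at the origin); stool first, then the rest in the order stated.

stool();
translate([2, 9, 426]) stool_2();
translate([0, -2088, 0]) staircase();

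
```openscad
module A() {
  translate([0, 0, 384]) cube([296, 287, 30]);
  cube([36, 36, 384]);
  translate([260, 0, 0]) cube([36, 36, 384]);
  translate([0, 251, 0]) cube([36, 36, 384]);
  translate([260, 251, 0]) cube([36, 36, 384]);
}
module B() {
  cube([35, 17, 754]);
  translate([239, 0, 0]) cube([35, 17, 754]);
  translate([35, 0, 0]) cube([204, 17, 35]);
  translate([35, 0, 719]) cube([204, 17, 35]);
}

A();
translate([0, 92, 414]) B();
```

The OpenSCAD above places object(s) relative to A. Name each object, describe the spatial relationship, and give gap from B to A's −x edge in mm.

A is a stool. B is a picture frame. The picture frame is on top of the stool. The gap from the picture frame to the stool's −x edge is 0 mm.

The picture frame's min-x is at 0; the stool's min-x is 0; gap = 0 mm.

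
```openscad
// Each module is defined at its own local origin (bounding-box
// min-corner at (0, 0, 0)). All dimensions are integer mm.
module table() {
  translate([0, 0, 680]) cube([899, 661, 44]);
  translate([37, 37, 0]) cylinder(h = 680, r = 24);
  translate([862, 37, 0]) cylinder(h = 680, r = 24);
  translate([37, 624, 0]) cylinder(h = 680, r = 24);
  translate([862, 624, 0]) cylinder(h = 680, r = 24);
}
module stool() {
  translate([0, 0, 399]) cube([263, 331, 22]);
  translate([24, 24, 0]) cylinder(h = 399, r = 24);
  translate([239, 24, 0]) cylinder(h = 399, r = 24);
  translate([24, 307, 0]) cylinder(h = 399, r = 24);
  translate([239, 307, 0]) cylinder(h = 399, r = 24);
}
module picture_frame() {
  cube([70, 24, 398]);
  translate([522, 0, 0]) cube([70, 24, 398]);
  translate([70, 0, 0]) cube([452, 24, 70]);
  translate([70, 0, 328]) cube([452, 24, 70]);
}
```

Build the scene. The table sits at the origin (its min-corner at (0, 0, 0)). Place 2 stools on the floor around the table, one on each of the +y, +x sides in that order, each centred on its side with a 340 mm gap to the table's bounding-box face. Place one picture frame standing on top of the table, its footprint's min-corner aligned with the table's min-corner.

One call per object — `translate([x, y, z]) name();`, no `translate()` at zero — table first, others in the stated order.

table();
translate([318, 1001, 0]) stool();
translate([1239, 165, 0]) stool();
translate([0, 0, 724]) picture_frame();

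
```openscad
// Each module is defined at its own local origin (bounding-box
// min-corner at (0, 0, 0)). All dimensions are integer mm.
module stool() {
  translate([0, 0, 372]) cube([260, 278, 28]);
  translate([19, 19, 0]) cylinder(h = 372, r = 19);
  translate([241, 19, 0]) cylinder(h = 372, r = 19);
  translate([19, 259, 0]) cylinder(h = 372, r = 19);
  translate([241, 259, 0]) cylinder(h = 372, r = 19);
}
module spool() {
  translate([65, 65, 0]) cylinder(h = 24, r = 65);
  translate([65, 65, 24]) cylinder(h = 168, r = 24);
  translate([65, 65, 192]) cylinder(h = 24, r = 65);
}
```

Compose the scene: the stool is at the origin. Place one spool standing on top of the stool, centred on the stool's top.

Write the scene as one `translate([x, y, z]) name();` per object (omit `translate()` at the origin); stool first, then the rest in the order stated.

stool();
translate([65, 74, 400]) spool();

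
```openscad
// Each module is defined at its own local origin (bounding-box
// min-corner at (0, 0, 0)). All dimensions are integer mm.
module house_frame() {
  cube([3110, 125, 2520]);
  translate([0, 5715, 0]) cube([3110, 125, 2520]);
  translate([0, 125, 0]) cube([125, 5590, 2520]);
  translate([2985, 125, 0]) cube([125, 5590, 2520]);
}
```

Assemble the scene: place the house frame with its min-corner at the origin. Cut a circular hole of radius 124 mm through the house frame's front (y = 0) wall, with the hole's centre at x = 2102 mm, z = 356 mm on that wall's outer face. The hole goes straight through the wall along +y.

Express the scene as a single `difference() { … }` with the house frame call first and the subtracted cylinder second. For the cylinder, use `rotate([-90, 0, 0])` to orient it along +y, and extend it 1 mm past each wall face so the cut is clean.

difference() {
  house_frame();
  translate([2102, -1, 356]) rotate([-90, 0, 0]) cylinder(h = 127, r = 124);
}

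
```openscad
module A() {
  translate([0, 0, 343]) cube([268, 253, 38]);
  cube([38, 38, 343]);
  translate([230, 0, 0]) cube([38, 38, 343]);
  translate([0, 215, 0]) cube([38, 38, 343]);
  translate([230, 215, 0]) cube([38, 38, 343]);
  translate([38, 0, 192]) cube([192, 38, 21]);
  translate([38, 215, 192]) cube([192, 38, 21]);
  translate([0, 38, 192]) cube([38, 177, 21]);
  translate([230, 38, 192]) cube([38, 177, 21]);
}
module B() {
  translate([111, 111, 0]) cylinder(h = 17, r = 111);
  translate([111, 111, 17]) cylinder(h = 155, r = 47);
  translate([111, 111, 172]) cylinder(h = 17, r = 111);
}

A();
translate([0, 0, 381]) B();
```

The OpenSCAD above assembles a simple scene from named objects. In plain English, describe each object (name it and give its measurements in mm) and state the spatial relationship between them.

A is a four-legged stool. The seat is a 268×253×38 mm slab whose top surface is at z = 381 mm; four square legs, each 38×38 mm in cross-section, run from the floor (z = 0) to the underside of the seat, each flush with a corner of the seat. Four stretchers, 38 mm wide and 21 mm tall, connect adjacent legs with their undersides at z = 192 mm, each running between the inner faces of the legs it joins and aligned with the legs' outer faces on the other axis.

B is a spool: two coaxial disc flanges of radius 111 mm and thickness 17 mm, joined by a core cylinder of radius 47 mm and height 155 mm. The lower flange rests on z = 0 and the three cylinders share a vertical axis.

The spool is on top of the stool.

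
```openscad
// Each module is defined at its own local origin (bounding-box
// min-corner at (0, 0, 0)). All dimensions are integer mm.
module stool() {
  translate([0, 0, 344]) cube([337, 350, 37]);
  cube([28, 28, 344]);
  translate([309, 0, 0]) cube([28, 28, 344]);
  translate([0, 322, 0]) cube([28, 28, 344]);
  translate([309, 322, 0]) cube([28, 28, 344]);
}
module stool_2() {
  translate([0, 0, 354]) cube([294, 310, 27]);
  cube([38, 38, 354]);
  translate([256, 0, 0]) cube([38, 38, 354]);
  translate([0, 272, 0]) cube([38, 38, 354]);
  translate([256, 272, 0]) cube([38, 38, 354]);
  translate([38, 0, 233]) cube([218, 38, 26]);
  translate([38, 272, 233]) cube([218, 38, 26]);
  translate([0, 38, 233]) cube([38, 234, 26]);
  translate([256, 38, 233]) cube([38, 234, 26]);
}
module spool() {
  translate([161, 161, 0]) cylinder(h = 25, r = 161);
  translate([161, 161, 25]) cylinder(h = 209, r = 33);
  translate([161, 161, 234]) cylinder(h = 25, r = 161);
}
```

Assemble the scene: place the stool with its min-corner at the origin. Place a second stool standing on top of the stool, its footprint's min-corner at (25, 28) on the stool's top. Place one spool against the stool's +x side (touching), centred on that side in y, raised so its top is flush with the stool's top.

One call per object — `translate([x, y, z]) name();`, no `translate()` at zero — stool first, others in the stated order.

stool();
translate([25, 28, 381]) stool_2();
translate([337, 14, 122]) spool();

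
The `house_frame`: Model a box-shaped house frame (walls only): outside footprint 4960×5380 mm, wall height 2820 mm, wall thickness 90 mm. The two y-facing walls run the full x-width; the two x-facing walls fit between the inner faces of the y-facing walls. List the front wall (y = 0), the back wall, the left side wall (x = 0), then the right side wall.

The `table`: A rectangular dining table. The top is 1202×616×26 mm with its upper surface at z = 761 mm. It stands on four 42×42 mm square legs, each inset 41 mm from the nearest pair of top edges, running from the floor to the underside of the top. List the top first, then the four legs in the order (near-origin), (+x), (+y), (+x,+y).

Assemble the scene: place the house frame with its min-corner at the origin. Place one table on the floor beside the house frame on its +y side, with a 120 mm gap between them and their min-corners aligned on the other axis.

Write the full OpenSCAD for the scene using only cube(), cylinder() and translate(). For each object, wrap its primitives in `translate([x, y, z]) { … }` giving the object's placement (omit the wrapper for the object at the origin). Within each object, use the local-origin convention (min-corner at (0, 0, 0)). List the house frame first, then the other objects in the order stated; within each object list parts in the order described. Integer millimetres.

cube([4960, 90, 2820]);
translate([0, 5290, 0]) cube([4960, 90, 2820]);
translate([0, 90, 0]) cube([90, 5200, 2820]);
translate([4870, 90, 0]) cube([90, 5200, 2820]);
translate([0, 5500, 0]) {
  translate([0, 0, 735]) cube([1202, 616, 26]);
  translate([41, 41, 0]) cube([42, 42, 735]);
  translate([1119, 41, 0]) cube([42, 42, 735]);
  translate([41, 533, 0]) cube([42, 42, 735]);
  translate([1119, 533, 0]) cube([42, 42, 735]);
}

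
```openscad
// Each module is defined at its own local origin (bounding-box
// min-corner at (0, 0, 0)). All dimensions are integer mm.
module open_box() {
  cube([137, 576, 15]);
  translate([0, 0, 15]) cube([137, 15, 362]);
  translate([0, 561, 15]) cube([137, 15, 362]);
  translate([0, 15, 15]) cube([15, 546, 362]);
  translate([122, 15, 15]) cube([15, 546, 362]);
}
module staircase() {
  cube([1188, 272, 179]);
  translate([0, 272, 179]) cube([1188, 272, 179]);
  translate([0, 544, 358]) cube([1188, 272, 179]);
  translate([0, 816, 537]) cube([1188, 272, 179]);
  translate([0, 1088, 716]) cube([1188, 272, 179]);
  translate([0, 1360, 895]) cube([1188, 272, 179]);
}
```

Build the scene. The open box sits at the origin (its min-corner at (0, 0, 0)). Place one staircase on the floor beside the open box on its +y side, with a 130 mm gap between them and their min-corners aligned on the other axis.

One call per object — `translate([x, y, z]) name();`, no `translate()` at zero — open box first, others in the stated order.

open_box();
translate([0, 706, 0]) staircase();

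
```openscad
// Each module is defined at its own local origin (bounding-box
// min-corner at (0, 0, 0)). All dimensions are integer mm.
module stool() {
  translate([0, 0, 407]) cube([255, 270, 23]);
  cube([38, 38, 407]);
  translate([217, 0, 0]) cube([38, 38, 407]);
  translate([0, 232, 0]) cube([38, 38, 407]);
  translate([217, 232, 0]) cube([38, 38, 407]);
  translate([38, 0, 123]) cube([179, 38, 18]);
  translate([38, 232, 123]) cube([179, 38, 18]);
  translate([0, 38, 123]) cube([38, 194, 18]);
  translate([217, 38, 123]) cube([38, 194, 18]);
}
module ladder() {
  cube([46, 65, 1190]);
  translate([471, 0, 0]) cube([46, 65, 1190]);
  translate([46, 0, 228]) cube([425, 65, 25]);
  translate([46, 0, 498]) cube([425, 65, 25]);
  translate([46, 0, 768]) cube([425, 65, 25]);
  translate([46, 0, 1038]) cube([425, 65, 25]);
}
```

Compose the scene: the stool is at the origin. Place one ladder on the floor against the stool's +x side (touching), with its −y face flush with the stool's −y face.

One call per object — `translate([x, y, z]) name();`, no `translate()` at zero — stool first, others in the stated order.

stool();
translate([255, 0, 0]) ladder();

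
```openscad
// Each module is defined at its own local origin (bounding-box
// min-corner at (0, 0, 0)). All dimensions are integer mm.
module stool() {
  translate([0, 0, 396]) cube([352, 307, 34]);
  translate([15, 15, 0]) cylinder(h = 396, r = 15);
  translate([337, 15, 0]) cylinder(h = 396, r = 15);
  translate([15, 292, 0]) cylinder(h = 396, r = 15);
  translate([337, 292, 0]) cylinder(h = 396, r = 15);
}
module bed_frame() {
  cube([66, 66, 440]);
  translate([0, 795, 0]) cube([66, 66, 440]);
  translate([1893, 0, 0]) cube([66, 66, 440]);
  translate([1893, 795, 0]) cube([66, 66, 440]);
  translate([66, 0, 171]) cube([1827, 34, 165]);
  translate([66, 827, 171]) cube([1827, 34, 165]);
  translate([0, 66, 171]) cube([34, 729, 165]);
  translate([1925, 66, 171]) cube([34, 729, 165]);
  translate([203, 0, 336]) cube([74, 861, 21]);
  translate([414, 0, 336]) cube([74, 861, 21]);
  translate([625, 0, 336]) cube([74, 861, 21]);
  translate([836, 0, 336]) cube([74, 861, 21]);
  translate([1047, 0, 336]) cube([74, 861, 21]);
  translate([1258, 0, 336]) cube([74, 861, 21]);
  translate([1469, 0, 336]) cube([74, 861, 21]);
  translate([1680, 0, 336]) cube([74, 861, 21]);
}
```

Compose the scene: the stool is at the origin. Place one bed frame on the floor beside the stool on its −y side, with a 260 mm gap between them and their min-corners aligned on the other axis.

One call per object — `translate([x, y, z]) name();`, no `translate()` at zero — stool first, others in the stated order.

stool();
translate([0, -1121, 0]) bed_frame();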